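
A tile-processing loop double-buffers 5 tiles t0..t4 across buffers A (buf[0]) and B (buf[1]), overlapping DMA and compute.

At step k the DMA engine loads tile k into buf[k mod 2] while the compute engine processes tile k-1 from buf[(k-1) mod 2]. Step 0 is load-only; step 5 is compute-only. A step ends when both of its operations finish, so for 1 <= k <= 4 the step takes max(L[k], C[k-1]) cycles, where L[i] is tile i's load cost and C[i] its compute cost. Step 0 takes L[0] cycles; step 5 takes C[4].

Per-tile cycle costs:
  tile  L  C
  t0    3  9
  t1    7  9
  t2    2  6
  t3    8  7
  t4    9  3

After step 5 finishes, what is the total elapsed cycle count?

[0] DMA t0→A (3c) ∥ CU idle ⇒ 3c, clock 3
[1] DMA t1→B (7c) ∥ CU A:t0 (9c) ⇒ 9c, clock 12
[2] DMA t2→A (2c) ∥ CU B:t1 (9c) ⇒ 9c, clock 21
[3] DMA t3→B (8c) ∥ CU A:t2 (6c) ⇒ 8c, clock 29
[4] DMA t4→A (9c) ∥ CU B:t3 (7c) ⇒ 9c, clock 38
[5] DMA idle ∥ CU A:t4 (3c) ⇒ 3c, clock 41

end_cycle[5] = 41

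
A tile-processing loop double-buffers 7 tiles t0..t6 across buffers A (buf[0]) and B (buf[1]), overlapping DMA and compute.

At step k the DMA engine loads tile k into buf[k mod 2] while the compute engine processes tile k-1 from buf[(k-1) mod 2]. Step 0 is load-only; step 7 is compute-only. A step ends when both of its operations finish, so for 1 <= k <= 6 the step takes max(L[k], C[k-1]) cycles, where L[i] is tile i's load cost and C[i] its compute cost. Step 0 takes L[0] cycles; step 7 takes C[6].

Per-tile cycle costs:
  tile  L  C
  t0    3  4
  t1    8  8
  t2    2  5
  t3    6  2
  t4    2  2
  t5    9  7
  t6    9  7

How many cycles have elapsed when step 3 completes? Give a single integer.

k=0 load=t0/3c comp=- wait=3 total=3
k=1 load=t1/8c comp=t0/4c wait=8 total=11
k=2 load=t2/2c comp=t1/8c wait=8 total=19
k=3 load=t3/6c comp=t2/5c wait=6 total=25
k=4 load=t4/2c comp=t3/2c wait=2 total=27
k=5 load=t5/9c comp=t4/2c wait=9 total=36
k=6 load=t6/9c comp=t5/7c wait=9 total=45
k=7 load=- comp=t6/7c wait=7 total=52

end_cycle[3] = 25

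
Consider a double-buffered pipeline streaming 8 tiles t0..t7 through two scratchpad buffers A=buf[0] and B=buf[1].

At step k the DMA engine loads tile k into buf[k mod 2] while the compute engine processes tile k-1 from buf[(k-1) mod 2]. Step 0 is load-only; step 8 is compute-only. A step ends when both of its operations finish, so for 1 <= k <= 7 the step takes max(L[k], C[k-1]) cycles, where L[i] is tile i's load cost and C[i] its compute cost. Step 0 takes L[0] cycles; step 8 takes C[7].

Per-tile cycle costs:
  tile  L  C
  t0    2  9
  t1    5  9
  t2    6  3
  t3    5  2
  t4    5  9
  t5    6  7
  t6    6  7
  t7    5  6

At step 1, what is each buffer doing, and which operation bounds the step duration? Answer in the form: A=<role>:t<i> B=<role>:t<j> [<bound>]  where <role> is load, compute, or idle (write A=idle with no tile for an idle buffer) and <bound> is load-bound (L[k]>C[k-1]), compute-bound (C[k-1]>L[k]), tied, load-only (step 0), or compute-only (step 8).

step 1: A=compute:t0 B=load:t1 [compute-bound]

[0] DMA t0→A (2c) ∥ CU idle ⇒ 2c, clock 2
[1] DMA t1→B (5c) ∥ CU A:t0 (9c) ⇒ 9c, clock 11
[2] DMA t2→A (6c) ∥ CU B:t1 (9c) ⇒ 9c, clock 20
[3] DMA t3→B (5c) ∥ CU A:t2 (3c) ⇒ 5c, clock 25
[4] DMA t4→A (5c) ∥ CU B:t3 (2c) ⇒ 5c, clock 30
[5] DMA t5→B (6c) ∥ CU A:t4 (9c) ⇒ 9c, clock 39
[6] DMA t6→A (6c) ∥ CU B:t5 (7c) ⇒ 7c, clock 46
[7] DMA t7→B (5c) ∥ CU A:t6 (7c) ⇒ 7c, clock 53
[8] DMA idle ∥ CU B:t7 (6c) ⇒ 6c, clock 59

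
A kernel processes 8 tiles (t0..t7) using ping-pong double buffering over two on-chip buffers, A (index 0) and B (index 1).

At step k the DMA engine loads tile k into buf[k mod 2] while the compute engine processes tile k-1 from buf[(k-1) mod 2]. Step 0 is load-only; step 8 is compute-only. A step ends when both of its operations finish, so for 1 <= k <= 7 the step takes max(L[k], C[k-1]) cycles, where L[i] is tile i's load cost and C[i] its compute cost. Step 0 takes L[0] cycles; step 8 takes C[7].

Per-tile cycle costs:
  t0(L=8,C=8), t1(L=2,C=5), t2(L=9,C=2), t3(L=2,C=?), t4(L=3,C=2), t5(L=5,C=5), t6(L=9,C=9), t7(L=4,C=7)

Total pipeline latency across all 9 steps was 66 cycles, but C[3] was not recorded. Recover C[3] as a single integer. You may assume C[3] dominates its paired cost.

C[3] = 9

step 0 → dur = L[0]=8 = 8
step 1 → dur = max(L[1]=2, C[0]=8) = 8
step 2 → dur = max(L[2]=9, C[1]=5) = 9
step 3 → dur = max(L[3]=2, C[2]=2) = 2
step 4 → dur = max(L[4]=3, C[3]=?) = C[3]  (unknown; binding)
step 5 → dur = max(L[5]=5, C[4]=2) = 5
step 6 → dur = max(L[6]=9, C[5]=5) = 9
step 7 → dur = max(L[7]=4, C[6]=9) = 9
step 8 → dur = C[7]=7 = 7
sum of known step durations = 57
dur[4] = total - known = 66 - 57 = 9
C[3] is the binding max in step 4, so C[3] = dur[4] = 9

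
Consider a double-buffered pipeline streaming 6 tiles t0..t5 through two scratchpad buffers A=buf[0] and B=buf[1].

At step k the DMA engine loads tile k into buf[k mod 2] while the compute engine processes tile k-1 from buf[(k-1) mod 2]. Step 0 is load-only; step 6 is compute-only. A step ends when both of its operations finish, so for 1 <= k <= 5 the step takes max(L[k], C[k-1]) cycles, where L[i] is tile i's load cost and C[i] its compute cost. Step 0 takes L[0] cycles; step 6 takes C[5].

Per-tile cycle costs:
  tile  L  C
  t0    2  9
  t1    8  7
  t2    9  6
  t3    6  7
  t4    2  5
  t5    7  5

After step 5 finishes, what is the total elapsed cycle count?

end_cycle[5] = 40

[0] DMA t0→A (2c) ∥ CU idle ⇒ 2c, clock 2
[1] DMA t1→B (8c) ∥ CU A:t0 (9c) ⇒ 9c, clock 11
[2] DMA t2→A (9c) ∥ CU B:t1 (7c) ⇒ 9c, clock 20
[3] DMA t3→B (6c) ∥ CU A:t2 (6c) ⇒ 6c, clock 26
[4] DMA t4→A (2c) ∥ CU B:t3 (7c) ⇒ 7c, clock 33
[5] DMA t5→B (7c) ∥ CU A:t4 (5c) ⇒ 7c, clock 40
[6] DMA idle ∥ CU B:t5 (5c) ⇒ 5c, clock 45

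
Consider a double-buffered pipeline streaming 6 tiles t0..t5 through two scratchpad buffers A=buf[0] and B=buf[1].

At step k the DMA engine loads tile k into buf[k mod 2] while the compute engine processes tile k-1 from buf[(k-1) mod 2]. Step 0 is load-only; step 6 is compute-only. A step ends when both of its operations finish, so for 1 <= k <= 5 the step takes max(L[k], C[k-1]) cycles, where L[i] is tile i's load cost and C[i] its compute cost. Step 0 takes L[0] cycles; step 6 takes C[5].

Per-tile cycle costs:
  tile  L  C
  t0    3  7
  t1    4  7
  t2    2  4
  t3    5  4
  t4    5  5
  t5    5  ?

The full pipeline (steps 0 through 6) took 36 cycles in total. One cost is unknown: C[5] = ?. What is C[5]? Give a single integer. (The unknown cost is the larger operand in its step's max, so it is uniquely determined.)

C[5] = 4

step 0 = dur = L[0]=3 = 3
step 1 = dur = max(L[1]=4, C[0]=7) = 7
step 2 = dur = max(L[2]=2, C[1]=7) = 7
step 3 = dur = max(L[3]=5, C[2]=4) = 5
step 4 = dur = max(L[4]=5, C[3]=4) = 5
step 5 = dur = max(L[5]=5, C[4]=5) = 5
step 6 = dur = C[5]=? = C[5]  (unknown; binding)
sum of known step durations = 32
dur[6] = total - known = 36 - 32 = 4
C[5] is the binding max in step 6, so C[5] = dur[6] = 4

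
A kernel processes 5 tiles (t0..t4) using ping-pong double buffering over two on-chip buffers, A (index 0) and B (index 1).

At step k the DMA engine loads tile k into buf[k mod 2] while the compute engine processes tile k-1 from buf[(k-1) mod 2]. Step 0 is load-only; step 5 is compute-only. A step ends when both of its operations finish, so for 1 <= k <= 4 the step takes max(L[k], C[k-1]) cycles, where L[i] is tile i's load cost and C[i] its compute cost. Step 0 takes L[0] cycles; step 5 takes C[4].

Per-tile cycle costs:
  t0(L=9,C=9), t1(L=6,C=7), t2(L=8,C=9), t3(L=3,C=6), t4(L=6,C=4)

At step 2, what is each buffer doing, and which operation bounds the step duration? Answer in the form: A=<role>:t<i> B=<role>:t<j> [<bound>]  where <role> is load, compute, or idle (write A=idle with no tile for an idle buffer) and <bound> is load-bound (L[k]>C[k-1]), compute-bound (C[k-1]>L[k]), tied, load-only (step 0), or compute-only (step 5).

  0. 9=9c; end=9; A:t0 B:-
  1. max(6,9)=9c; end=18; A:t0 B:t1
  2. max(8,7)=8c; end=26; A:t2 B:t1
  3. max(3,9)=9c; end=35; A:t2 B:t3
  4. max(6,6)=6c; end=41; A:t4 B:t3
  5. 4=4c; end=45; A:t4 B:t3

step 2: A=load:t2 B=compute:t1 [load-bound]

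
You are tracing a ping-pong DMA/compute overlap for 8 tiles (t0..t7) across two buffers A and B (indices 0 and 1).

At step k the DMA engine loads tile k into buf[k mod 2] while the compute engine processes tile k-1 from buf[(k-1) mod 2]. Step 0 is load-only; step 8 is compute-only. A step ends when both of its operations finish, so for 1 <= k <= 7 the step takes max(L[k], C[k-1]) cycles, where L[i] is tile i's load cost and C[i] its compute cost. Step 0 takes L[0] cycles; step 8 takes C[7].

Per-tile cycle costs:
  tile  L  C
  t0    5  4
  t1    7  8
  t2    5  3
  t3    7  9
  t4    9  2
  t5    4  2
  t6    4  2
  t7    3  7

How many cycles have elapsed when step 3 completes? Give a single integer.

end_cycle[3] = 27

  0. 5=5c; end=5; A:t0 B:-
  1. max(7,4)=7c; end=12; A:t0 B:t1
  2. max(5,8)=8c; end=20; A:t2 B:t1
  3. max(7,3)=7c; end=27; A:t2 B:t3
  4. max(9,9)=9c; end=36; A:t4 B:t3
  5. max(4,2)=4c; end=40; A:t4 B:t5
  6. max(4,2)=4c; end=44; A:t6 B:t5
  7. max(3,2)=3c; end=47; A:t6 B:t7
  8. 7=7c; end=54; A:t6 B:t7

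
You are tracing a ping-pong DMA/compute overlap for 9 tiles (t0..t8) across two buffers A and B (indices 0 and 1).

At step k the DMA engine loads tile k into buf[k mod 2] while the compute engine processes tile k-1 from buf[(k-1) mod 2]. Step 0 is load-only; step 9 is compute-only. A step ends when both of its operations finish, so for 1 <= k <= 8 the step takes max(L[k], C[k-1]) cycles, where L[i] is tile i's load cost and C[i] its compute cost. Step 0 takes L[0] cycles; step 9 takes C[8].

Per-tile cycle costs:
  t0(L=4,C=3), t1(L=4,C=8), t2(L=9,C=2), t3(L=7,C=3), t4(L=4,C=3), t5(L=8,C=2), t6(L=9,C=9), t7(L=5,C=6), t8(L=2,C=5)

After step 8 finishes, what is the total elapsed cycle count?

  0. 4=4c; end=4; A:t0 B:-
  1. max(4,3)=4c; end=8; A:t0 B:t1
  2. max(9,8)=9c; end=17; A:t2 B:t1
  3. max(7,2)=7c; end=24; A:t2 B:t3
  4. max(4,3)=4c; end=28; A:t4 B:t3
  5. max(8,3)=8c; end=36; A:t4 B:t5
  6. max(9,2)=9c; end=45; A:t6 B:t5
  7. max(5,9)=9c; end=54; A:t6 B:t7
  8. max(2,6)=6c; end=60; A:t8 B:t7
  9. 5=5c; end=65; A:t8 B:t7

end_cycle[8] = 60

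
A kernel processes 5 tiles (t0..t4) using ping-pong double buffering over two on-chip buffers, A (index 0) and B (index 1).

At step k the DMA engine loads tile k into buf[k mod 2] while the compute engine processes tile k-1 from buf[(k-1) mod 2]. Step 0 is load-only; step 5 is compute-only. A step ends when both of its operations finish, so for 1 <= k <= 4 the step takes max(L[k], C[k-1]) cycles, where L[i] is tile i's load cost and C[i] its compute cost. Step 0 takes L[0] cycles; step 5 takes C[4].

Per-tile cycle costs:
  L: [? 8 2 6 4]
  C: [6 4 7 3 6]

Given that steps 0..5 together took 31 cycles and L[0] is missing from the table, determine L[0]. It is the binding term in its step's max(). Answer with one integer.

L[0] = 2

step 0 → dur = L[0]=? = L[0]  (unknown; binding)
step 1 → dur = max(L[1]=8, C[0]=6) = 8
step 2 → dur = max(L[2]=2, C[1]=4) = 4
step 3 → dur = max(L[3]=6, C[2]=7) = 7
step 4 → dur = max(L[4]=4, C[3]=3) = 4
step 5 → dur = C[4]=6 = 6
sum of known step durations = 29
dur[0] = total - known = 31 - 29 = 2
L[0] is the binding max in step 0, so L[0] = dur[0] = 2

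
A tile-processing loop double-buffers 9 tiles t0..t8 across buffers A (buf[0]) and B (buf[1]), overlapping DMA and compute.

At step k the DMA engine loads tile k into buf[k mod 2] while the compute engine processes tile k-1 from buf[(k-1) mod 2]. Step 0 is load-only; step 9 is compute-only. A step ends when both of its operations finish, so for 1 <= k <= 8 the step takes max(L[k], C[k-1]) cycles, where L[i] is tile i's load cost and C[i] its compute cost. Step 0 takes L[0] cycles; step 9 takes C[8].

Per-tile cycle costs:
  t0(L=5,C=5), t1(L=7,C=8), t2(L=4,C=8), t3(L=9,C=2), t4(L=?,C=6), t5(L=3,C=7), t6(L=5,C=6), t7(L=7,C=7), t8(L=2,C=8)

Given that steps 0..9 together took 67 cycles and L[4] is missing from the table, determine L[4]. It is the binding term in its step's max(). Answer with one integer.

L[4] = 3

step 0 | dur = L[0]=5 = 5
step 1 | dur = max(L[1]=7, C[0]=5) = 7
step 2 | dur = max(L[2]=4, C[1]=8) = 8
step 3 | dur = max(L[3]=9, C[2]=8) = 9
step 4 | dur = max(L[4]=?, C[3]=2) = L[4]  (unknown; binding)
step 5 | dur = max(L[5]=3, C[4]=6) = 6
step 6 | dur = max(L[6]=5, C[5]=7) = 7
step 7 | dur = max(L[7]=7, C[6]=6) = 7
step 8 | dur = max(L[8]=2, C[7]=7) = 7
step 9 | dur = C[8]=8 = 8
sum of known step durations = 64
dur[4] = total - known = 67 - 64 = 3
L[4] is the binding max in step 4, so L[4] = dur[4] = 3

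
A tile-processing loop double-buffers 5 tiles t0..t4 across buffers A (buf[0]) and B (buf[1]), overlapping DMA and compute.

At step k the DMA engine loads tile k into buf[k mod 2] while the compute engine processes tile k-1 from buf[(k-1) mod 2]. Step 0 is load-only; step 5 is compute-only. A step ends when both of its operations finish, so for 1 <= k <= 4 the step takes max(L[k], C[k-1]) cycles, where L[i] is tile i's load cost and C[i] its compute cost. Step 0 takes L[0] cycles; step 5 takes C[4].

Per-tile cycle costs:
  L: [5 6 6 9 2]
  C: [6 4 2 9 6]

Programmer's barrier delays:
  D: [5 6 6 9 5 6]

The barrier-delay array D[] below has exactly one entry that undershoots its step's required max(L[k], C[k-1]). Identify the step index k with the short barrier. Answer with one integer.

step 0: need L[0]=5 = 5; D[0]=5 ok
step 1: need max(L[1]=6,C[0]=6) = 6; D[1]=6 ok
step 2: need max(L[2]=6,C[1]=4) = 6; D[2]=6 ok
step 3: need max(L[3]=9,C[2]=2) = 9; D[3]=9 ok
step 4: need max(L[4]=2,C[3]=9) = 9; D[4]=5 SHORT
step 5: need C[4]=6 = 6; D[5]=6 ok

hazard at step 4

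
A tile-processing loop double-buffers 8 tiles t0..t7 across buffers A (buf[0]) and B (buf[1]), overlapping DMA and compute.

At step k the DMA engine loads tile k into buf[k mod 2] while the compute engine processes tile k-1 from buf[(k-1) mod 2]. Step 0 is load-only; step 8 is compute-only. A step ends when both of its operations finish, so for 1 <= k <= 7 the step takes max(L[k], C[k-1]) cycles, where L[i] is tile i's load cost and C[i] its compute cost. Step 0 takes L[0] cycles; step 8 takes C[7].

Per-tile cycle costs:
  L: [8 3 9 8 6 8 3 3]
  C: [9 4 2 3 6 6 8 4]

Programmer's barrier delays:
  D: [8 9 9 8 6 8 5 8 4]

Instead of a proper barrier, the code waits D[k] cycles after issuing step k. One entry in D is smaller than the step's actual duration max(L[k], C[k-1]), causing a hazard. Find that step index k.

k=0 barrier L[0]=8→8c, D[0]=8 ok
k=1 barrier max(L[1]=3,C[0]=9)→9c, D[1]=9 ok
k=2 barrier max(L[2]=9,C[1]=4)→9c, D[2]=9 ok
k=3 barrier max(L[3]=8,C[2]=2)→8c, D[3]=8 ok
k=4 barrier max(L[4]=6,C[3]=3)→6c, D[4]=6 ok
k=5 barrier max(L[5]=8,C[4]=6)→8c, D[5]=8 ok
k=6 barrier max(L[6]=3,C[5]=6)→6c, D[6]=5 SHORT
k=7 barrier max(L[7]=3,C[6]=8)→8c, D[7]=8 ok
k=8 barrier C[7]=4→4c, D[8]=4 ok

hazard at step 6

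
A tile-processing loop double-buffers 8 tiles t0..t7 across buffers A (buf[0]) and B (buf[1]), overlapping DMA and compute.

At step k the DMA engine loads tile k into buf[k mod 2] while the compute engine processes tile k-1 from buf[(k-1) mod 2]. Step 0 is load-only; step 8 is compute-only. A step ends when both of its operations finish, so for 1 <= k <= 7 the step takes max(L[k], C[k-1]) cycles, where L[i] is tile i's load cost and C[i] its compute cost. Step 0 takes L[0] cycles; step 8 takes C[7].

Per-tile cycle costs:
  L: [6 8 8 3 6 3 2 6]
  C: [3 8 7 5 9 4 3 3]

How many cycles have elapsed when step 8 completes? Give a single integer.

end_cycle[8] = 57

[0] DMA t0→A (6c) ∥ CU idle ⇒ 6c, clock 6
[1] DMA t1→B (8c) ∥ CU A:t0 (3c) ⇒ 8c, clock 14
[2] DMA t2→A (8c) ∥ CU B:t1 (8c) ⇒ 8c, clock 22
[3] DMA t3→B (3c) ∥ CU A:t2 (7c) ⇒ 7c, clock 29
[4] DMA t4→A (6c) ∥ CU B:t3 (5c) ⇒ 6c, clock 35
[5] DMA t5→B (3c) ∥ CU A:t4 (9c) ⇒ 9c, clock 44
[6] DMA t6→A (2c) ∥ CU B:t5 (4c) ⇒ 4c, clock 48
[7] DMA t7→B (6c) ∥ CU A:t6 (3c) ⇒ 6c, clock 54
[8] DMA idle ∥ CU B:t7 (3c) ⇒ 3c, clock 57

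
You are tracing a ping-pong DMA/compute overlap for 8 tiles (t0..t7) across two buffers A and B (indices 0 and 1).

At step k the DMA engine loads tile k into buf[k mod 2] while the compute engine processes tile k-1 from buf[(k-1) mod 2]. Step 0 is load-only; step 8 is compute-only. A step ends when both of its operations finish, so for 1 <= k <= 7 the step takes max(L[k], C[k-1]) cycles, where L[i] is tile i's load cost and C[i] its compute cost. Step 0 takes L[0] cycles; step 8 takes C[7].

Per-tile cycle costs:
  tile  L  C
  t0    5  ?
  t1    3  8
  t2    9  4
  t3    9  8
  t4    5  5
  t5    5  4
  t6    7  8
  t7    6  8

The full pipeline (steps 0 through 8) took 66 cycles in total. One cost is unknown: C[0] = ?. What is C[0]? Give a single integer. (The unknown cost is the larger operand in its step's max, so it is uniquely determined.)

step 0 = dur = L[0]=5 = 5
step 1 = dur = max(L[1]=3, C[0]=?) = C[0]  (unknown; binding)
step 2 = dur = max(L[2]=9, C[1]=8) = 9
step 3 = dur = max(L[3]=9, C[2]=4) = 9
step 4 = dur = max(L[4]=5, C[3]=8) = 8
step 5 = dur = max(L[5]=5, C[4]=5) = 5
step 6 = dur = max(L[6]=7, C[5]=4) = 7
step 7 = dur = max(L[7]=6, C[6]=8) = 8
step 8 = dur = C[7]=8 = 8
sum of known step durations = 59
dur[1] = total - known = 66 - 59 = 7
C[0] is the binding max in step 1, so C[0] = dur[1] = 7

C[0] = 7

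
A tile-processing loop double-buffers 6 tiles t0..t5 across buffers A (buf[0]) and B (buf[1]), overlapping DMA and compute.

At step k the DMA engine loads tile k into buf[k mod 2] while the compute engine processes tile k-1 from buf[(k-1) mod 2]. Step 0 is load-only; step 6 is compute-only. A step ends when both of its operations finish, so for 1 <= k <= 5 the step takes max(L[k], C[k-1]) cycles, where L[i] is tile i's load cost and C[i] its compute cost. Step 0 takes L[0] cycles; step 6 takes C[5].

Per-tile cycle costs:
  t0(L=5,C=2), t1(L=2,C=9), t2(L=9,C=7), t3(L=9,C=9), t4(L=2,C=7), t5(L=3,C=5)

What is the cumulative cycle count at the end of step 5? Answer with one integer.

end_cycle[5] = 41

  0. 5=5c; end=5; A:t0 B:-
  1. max(2,2)=2c; end=7; A:t0 B:t1
  2. max(9,9)=9c; end=16; A:t2 B:t1
  3. max(9,7)=9c; end=25; A:t2 B:t3
  4. max(2,9)=9c; end=34; A:t4 B:t3
  5. max(3,7)=7c; end=41; A:t4 B:t5
  6. 5=5c; end=46; A:t4 B:t5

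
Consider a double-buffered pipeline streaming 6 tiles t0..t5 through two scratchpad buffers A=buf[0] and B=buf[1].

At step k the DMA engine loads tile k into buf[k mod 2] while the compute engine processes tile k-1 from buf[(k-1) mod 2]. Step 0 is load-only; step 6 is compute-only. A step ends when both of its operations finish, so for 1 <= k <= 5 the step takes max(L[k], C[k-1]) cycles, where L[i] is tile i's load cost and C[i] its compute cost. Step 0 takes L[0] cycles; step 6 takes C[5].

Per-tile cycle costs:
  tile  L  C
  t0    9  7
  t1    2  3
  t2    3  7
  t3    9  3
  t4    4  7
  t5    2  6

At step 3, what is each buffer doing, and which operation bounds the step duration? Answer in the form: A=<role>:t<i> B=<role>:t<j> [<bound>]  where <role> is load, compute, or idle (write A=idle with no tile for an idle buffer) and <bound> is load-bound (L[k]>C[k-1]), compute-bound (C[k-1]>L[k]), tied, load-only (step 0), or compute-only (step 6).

step 3: A=compute:t2 B=load:t3 [load-bound]

step 0: L[0]=9 → dur=9, Σ=9 | A=load:t0 B=idle [load-only]
step 1: L[1]=2 C[0]=7 → dur=7, Σ=16 | A=compute:t0 B=load:t1 [compute-bound]
step 2: L[2]=3 C[1]=3 → dur=3, Σ=19 | A=load:t2 B=compute:t1 [tied]
step 3: L[3]=9 C[2]=7 → dur=9, Σ=28 | A=compute:t2 B=load:t3 [load-bound]
step 4: L[4]=4 C[3]=3 → dur=4, Σ=32 | A=load:t4 B=compute:t3 [load-bound]
step 5: L[5]=2 C[4]=7 → dur=7, Σ=39 | A=compute:t4 B=load:t5 [compute-bound]
step 6: C[5]=6 → dur=6, Σ=45 | A=idle B=compute:t5 [compute-only]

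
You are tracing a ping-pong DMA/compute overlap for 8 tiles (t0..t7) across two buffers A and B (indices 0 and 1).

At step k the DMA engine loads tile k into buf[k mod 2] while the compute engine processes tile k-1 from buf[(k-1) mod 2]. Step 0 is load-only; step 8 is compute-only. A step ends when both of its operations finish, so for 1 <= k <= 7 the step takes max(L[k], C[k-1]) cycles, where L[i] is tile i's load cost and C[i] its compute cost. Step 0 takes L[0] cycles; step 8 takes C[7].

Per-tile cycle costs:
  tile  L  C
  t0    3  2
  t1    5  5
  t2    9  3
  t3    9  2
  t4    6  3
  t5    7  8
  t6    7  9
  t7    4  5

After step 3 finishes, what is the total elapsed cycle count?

end_cycle[3] = 26

  0. 3=3c; end=3; A:t0 B:-
  1. max(5,2)=5c; end=8; A:t0 B:t1
  2. max(9,5)=9c; end=17; A:t2 B:t1
  3. max(9,3)=9c; end=26; A:t2 B:t3
  4. max(6,2)=6c; end=32; A:t4 B:t3
  5. max(7,3)=7c; end=39; A:t4 B:t5
  6. max(7,8)=8c; end=47; A:t6 B:t5
  7. max(4,9)=9c; end=56; A:t6 B:t7
  8. 5=5c; end=61; A:t6 B:t7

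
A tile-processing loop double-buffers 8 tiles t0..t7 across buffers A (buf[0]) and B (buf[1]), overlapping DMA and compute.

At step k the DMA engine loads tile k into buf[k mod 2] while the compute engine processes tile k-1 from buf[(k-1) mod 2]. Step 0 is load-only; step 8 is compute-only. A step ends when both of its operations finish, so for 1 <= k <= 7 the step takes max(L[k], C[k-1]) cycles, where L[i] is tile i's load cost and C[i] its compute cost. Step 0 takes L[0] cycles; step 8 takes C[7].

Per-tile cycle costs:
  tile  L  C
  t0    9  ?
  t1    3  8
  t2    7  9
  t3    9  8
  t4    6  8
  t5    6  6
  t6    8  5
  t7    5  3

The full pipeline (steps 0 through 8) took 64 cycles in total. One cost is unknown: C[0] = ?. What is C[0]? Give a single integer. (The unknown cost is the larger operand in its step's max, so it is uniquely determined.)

step 0: dur = L[0]=9 = 9
step 1: dur = max(L[1]=3, C[0]=?) = C[0]  (unknown; binding)
step 2: dur = max(L[2]=7, C[1]=8) = 8
step 3: dur = max(L[3]=9, C[2]=9) = 9
step 4: dur = max(L[4]=6, C[3]=8) = 8
step 5: dur = max(L[5]=6, C[4]=8) = 8
step 6: dur = max(L[6]=8, C[5]=6) = 8
step 7: dur = max(L[7]=5, C[6]=5) = 5
step 8: dur = C[7]=3 = 3
sum of known step durations = 58
dur[1] = total - known = 64 - 58 = 6
C[0] is the binding max in step 1, so C[0] = dur[1] = 6

C[0] = 6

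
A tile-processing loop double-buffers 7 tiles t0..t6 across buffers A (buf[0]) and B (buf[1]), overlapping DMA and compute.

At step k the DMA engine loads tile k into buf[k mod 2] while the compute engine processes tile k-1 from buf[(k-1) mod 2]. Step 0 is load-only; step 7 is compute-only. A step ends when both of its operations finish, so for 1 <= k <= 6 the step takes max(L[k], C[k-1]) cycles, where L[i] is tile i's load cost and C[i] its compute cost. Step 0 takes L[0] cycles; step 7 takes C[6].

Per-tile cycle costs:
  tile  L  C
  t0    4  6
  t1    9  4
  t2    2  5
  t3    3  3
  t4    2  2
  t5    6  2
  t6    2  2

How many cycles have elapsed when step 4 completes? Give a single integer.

  0. 4=4c; end=4; A:t0 B:-
  1. max(9,6)=9c; end=13; A:t0 B:t1
  2. max(2,4)=4c; end=17; A:t2 B:t1
  3. max(3,5)=5c; end=22; A:t2 B:t3
  4. max(2,3)=3c; end=25; A:t4 B:t3
  5. max(6,2)=6c; end=31; A:t4 B:t5
  6. max(2,2)=2c; end=33; A:t6 B:t5
  7. 2=2c; end=35; A:t6 B:t5

end_cycle[4] = 25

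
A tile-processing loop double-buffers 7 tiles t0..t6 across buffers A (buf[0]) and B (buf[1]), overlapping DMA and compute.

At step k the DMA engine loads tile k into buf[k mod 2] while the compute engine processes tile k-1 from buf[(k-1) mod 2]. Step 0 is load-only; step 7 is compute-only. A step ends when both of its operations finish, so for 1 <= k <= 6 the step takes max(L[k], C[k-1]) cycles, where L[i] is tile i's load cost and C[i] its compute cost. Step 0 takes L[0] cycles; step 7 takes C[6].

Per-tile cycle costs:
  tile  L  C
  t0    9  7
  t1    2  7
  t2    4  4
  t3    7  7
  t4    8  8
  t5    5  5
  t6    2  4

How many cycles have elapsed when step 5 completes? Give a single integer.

end_cycle[5] = 46

[0] DMA t0→A (9c) ∥ CU idle ⇒ 9c, clock 9
[1] DMA t1→B (2c) ∥ CU A:t0 (7c) ⇒ 7c, clock 16
[2] DMA t2→A (4c) ∥ CU B:t1 (7c) ⇒ 7c, clock 23
[3] DMA t3→B (7c) ∥ CU A:t2 (4c) ⇒ 7c, clock 30
[4] DMA t4→A (8c) ∥ CU B:t3 (7c) ⇒ 8c, clock 38
[5] DMA t5→B (5c) ∥ CU A:t4 (8c) ⇒ 8c, clock 46
[6] DMA t6→A (2c) ∥ CU B:t5 (5c) ⇒ 5c, clock 51
[7] DMA idle ∥ CU A:t6 (4c) ⇒ 4c, clock 55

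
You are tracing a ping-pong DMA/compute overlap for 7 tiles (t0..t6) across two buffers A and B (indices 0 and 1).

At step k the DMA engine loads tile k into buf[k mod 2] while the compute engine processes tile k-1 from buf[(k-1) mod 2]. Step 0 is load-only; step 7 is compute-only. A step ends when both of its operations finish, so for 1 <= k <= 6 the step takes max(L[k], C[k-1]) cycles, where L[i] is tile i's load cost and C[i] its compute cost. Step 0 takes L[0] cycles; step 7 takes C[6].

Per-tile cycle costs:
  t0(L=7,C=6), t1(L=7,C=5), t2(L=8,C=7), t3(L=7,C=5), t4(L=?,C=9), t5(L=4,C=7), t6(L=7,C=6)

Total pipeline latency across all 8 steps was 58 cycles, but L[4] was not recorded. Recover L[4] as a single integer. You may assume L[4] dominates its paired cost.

step 0 → dur = L[0]=7 = 7
step 1 → dur = max(L[1]=7, C[0]=6) = 7
step 2 → dur = max(L[2]=8, C[1]=5) = 8
step 3 → dur = max(L[3]=7, C[2]=7) = 7
step 4 → dur = max(L[4]=?, C[3]=5) = L[4]  (unknown; binding)
step 5 → dur = max(L[5]=4, C[4]=9) = 9
step 6 → dur = max(L[6]=7, C[5]=7) = 7
step 7 → dur = C[6]=6 = 6
sum of known step durations = 51
dur[4] = total - known = 58 - 51 = 7
L[4] is the binding max in step 4, so L[4] = dur[4] = 7

L[4] = 7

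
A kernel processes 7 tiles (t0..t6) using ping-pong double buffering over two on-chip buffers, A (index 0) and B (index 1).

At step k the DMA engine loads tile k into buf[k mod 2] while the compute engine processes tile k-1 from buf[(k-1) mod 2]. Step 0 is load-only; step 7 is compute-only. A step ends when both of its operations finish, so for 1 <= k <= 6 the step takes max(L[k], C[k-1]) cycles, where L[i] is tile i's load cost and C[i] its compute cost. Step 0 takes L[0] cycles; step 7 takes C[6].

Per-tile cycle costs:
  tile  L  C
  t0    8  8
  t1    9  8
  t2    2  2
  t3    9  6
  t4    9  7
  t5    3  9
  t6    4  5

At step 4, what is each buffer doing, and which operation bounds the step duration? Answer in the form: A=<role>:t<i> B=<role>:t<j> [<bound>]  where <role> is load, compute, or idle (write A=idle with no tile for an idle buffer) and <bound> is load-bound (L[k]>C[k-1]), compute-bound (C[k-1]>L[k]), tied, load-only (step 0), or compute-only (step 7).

[0] DMA t0→A (8c) ∥ CU idle ⇒ 8c, clock 8
[1] DMA t1→B (9c) ∥ CU A:t0 (8c) ⇒ 9c, clock 17
[2] DMA t2→A (2c) ∥ CU B:t1 (8c) ⇒ 8c, clock 25
[3] DMA t3→B (9c) ∥ CU A:t2 (2c) ⇒ 9c, clock 34
[4] DMA t4→A (9c) ∥ CU B:t3 (6c) ⇒ 9c, clock 43
[5] DMA t5→B (3c) ∥ CU A:t4 (7c) ⇒ 7c, clock 50
[6] DMA t6→A (4c) ∥ CU B:t5 (9c) ⇒ 9c, clock 59
[7] DMA idle ∥ CU A:t6 (5c) ⇒ 5c, clock 64

step 4: A=load:t4 B=compute:t3 [load-bound]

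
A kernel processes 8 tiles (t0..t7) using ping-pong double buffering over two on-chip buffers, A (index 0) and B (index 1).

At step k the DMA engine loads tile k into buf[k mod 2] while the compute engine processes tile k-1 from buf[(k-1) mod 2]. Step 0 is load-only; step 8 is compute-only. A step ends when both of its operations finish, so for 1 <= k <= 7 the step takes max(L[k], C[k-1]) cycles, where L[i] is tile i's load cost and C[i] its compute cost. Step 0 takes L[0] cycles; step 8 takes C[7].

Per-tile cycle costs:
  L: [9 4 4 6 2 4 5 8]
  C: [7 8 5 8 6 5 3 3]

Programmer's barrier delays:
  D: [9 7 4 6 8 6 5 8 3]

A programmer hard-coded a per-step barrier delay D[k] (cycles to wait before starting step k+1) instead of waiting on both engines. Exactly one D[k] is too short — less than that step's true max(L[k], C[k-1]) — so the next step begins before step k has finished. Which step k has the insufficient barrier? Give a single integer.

[0] required=L[0]=9=9 vs D=9 ok
[1] required=max(L[1]=4,C[0]=7)=7 vs D=7 ok
[2] required=max(L[2]=4,C[1]=8)=8 vs D=4 SHORT
[3] required=max(L[3]=6,C[2]=5)=6 vs D=6 ok
[4] required=max(L[4]=2,C[3]=8)=8 vs D=8 ok
[5] required=max(L[5]=4,C[4]=6)=6 vs D=6 ok
[6] required=max(L[6]=5,C[5]=5)=5 vs D=5 ok
[7] required=max(L[7]=8,C[6]=3)=8 vs D=8 ok
[8] required=C[7]=3=3 vs D=3 ok

hazard at step 2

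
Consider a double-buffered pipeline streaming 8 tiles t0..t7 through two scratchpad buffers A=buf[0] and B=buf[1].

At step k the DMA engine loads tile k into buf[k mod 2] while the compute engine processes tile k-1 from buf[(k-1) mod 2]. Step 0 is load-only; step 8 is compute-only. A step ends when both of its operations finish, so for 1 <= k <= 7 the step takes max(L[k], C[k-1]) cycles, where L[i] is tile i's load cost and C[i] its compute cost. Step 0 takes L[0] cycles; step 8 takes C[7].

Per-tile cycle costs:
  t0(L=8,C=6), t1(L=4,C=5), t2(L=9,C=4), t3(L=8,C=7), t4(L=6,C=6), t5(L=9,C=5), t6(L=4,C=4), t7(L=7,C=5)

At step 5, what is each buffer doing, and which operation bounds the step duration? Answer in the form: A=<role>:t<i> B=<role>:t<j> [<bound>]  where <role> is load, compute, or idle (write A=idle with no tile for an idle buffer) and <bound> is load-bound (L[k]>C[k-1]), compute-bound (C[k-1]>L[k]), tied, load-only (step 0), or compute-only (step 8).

step 0: L[0]=8 → dur=8, Σ=8 | A=load:t0 B=idle [load-only]
step 1: L[1]=4 C[0]=6 → dur=6, Σ=14 | A=compute:t0 B=load:t1 [compute-bound]
step 2: L[2]=9 C[1]=5 → dur=9, Σ=23 | A=load:t2 B=compute:t1 [load-bound]
step 3: L[3]=8 C[2]=4 → dur=8, Σ=31 | A=compute:t2 B=load:t3 [load-bound]
step 4: L[4]=6 C[3]=7 → dur=7, Σ=38 | A=load:t4 B=compute:t3 [compute-bound]
step 5: L[5]=9 C[4]=6 → dur=9, Σ=47 | A=compute:t4 B=load:t5 [load-bound]
step 6: L[6]=4 C[5]=5 → dur=5, Σ=52 | A=load:t6 B=compute:t5 [compute-bound]
step 7: L[7]=7 C[6]=4 → dur=7, Σ=59 | A=compute:t6 B=load:t7 [load-bound]
step 8: C[7]=5 → dur=5, Σ=64 | A=idle B=compute:t7 [compute-only]

step 5: A=compute:t4 B=load:t5 [load-bound]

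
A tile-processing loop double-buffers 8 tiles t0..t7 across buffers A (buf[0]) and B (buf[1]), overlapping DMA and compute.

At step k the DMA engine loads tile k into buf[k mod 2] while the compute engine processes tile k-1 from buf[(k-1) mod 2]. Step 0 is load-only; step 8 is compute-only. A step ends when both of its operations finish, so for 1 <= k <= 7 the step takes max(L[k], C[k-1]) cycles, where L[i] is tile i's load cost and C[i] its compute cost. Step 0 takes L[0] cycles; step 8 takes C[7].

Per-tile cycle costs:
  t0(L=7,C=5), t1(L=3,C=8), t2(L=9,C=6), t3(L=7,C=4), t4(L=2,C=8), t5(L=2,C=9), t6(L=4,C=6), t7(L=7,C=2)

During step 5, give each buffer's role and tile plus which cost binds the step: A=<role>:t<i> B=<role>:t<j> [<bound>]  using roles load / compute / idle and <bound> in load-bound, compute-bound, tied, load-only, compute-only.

  0. 7=7c; end=7; A:t0 B:-
  1. max(3,5)=5c; end=12; A:t0 B:t1
  2. max(9,8)=9c; end=21; A:t2 B:t1
  3. max(7,6)=7c; end=28; A:t2 B:t3
  4. max(2,4)=4c; end=32; A:t4 B:t3
  5. max(2,8)=8c; end=40; A:t4 B:t5
  6. max(4,9)=9c; end=49; A:t6 B:t5
  7. max(7,6)=7c; end=56; A:t6 B:t7
  8. 2=2c; end=58; A:t6 B:t7

step 5: A=compute:t4 B=load:t5 [compute-bound]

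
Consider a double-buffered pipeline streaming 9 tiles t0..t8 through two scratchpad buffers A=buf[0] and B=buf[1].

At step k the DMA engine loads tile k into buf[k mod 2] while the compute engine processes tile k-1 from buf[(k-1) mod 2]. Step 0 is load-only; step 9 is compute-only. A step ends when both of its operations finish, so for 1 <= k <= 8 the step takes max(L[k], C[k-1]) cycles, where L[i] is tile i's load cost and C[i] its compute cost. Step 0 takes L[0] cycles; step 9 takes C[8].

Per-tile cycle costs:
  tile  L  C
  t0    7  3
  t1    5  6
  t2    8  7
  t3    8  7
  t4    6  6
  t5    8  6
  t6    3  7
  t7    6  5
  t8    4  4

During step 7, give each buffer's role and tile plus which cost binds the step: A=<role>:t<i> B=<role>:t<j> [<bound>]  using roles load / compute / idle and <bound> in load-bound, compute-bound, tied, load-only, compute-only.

k=0 load=t0/7c comp=- wait=7 total=7
k=1 load=t1/5c comp=t0/3c wait=5 total=12
k=2 load=t2/8c comp=t1/6c wait=8 total=20
k=3 load=t3/8c comp=t2/7c wait=8 total=28
k=4 load=t4/6c comp=t3/7c wait=7 total=35
k=5 load=t5/8c comp=t4/6c wait=8 total=43
k=6 load=t6/3c comp=t5/6c wait=6 total=49
k=7 load=t7/6c comp=t6/7c wait=7 total=56
k=8 load=t8/4c comp=t7/5c wait=5 total=61
k=9 load=- comp=t8/4c wait=4 total=65

step 7: A=compute:t6 B=load:t7 [compute-bound]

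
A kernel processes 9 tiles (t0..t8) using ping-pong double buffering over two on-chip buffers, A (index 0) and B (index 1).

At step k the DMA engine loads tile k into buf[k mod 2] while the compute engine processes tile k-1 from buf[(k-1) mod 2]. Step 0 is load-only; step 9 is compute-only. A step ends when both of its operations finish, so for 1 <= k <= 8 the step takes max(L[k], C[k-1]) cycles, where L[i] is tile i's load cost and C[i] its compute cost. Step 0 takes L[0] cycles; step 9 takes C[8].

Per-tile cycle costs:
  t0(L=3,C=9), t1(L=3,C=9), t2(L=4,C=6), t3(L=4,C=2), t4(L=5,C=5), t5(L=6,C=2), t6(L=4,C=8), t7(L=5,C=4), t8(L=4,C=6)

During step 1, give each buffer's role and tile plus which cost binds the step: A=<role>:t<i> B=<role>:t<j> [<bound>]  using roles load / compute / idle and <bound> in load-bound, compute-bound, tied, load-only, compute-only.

step 1: A=compute:t0 B=load:t1 [compute-bound]

  0. 3=3c; end=3; A:t0 B:-
  1. max(3,9)=9c; end=12; A:t0 B:t1
  2. max(4,9)=9c; end=21; A:t2 B:t1
  3. max(4,6)=6c; end=27; A:t2 B:t3
  4. max(5,2)=5c; end=32; A:t4 B:t3
  5. max(6,5)=6c; end=38; A:t4 B:t5
  6. max(4,2)=4c; end=42; A:t6 B:t5
  7. max(5,8)=8c; end=50; A:t6 B:t7
  8. max(4,4)=4c; end=54; A:t8 B:t7
  9. 6=6c; end=60; A:t8 B:t7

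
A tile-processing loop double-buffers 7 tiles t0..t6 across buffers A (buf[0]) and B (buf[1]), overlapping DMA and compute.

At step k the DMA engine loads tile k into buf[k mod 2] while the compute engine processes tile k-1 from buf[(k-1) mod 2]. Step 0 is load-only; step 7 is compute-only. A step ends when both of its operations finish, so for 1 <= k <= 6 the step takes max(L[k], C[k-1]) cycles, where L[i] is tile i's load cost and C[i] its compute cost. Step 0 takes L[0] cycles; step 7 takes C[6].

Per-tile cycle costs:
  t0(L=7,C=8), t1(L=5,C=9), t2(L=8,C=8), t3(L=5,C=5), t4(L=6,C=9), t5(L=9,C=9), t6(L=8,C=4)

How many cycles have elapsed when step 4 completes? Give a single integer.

end_cycle[4] = 38

k=0 load=t0/7c comp=- wait=7 total=7
k=1 load=t1/5c comp=t0/8c wait=8 total=15
k=2 load=t2/8c comp=t1/9c wait=9 total=24
k=3 load=t3/5c comp=t2/8c wait=8 total=32
k=4 load=t4/6c comp=t3/5c wait=6 total=38
k=5 load=t5/9c comp=t4/9c wait=9 total=47
k=6 load=t6/8c comp=t5/9c wait=9 total=56
k=7 load=- comp=t6/4c wait=4 total=60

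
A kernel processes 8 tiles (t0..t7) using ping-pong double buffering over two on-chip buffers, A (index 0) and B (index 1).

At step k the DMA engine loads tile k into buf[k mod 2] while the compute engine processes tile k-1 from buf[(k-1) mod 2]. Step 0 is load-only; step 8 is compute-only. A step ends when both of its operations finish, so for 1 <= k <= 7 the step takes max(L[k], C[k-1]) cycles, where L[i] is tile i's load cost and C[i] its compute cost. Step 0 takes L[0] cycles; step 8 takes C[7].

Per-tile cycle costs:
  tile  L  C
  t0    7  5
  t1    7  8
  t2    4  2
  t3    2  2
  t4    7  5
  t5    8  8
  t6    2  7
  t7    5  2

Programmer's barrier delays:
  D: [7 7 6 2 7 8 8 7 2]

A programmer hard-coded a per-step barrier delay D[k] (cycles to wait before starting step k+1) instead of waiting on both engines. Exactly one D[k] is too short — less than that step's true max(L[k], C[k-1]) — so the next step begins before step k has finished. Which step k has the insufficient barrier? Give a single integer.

k=0 barrier L[0]=7→7c, D[0]=7 ok
k=1 barrier max(L[1]=7,C[0]=5)→7c, D[1]=7 ok
k=2 barrier max(L[2]=4,C[1]=8)→8c, D[2]=6 SHORT
k=3 barrier max(L[3]=2,C[2]=2)→2c, D[3]=2 ok
k=4 barrier max(L[4]=7,C[3]=2)→7c, D[4]=7 ok
k=5 barrier max(L[5]=8,C[4]=5)→8c, D[5]=8 ok
k=6 barrier max(L[6]=2,C[5]=8)→8c, D[6]=8 ok
k=7 barrier max(L[7]=5,C[6]=7)→7c, D[7]=7 ok
k=8 barrier C[7]=2→2c, D[8]=2 ok

hazard at step 2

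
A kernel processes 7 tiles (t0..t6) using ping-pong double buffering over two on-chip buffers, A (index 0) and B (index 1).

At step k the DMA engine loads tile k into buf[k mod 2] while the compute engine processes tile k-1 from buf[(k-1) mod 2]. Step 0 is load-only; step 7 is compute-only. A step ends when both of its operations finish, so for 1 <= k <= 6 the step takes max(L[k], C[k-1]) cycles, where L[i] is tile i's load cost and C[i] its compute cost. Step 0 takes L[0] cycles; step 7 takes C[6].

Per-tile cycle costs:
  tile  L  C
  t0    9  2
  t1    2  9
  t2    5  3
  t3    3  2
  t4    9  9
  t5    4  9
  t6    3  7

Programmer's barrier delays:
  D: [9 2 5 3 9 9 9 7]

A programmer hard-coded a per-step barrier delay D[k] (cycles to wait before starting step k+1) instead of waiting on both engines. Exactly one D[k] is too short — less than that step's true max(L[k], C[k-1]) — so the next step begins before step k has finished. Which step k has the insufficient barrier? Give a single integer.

hazard at step 2

k=0 barrier L[0]=9→9c, D[0]=9 ok
k=1 barrier max(L[1]=2,C[0]=2)→2c, D[1]=2 ok
k=2 barrier max(L[2]=5,C[1]=9)→9c, D[2]=5 SHORT
k=3 barrier max(L[3]=3,C[2]=3)→3c, D[3]=3 ok
k=4 barrier max(L[4]=9,C[3]=2)→9c, D[4]=9 ok
k=5 barrier max(L[5]=4,C[4]=9)→9c, D[5]=9 ok
k=6 barrier max(L[6]=3,C[5]=9)→9c, D[6]=9 ok
k=7 barrier C[6]=7→7c, D[7]=7 ok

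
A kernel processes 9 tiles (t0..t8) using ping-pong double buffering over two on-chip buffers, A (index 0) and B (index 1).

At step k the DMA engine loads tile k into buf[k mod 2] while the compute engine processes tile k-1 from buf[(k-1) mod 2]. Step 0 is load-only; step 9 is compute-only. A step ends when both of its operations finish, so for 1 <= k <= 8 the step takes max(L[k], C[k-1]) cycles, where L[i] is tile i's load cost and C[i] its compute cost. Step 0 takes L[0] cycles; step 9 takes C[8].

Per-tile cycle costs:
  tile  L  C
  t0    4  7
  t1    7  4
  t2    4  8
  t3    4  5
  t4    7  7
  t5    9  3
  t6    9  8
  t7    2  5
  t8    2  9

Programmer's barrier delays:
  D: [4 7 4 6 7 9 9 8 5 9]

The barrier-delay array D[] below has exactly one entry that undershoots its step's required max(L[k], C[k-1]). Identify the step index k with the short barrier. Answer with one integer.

hazard at step 3

step 0: need L[0]=4 = 4; D[0]=4 ok
step 1: need max(L[1]=7,C[0]=7) = 7; D[1]=7 ok
step 2: need max(L[2]=4,C[1]=4) = 4; D[2]=4 ok
step 3: need max(L[3]=4,C[2]=8) = 8; D[3]=6 SHORT
step 4: need max(L[4]=7,C[3]=5) = 7; D[4]=7 ok
step 5: need max(L[5]=9,C[4]=7) = 9; D[5]=9 ok
step 6: need max(L[6]=9,C[5]=3) = 9; D[6]=9 ok
step 7: need max(L[7]=2,C[6]=8) = 8; D[7]=8 ok
step 8: need max(L[8]=2,C[7]=5) = 5; D[8]=5 ok
step 9: need C[8]=9 = 9; D[9]=9 ok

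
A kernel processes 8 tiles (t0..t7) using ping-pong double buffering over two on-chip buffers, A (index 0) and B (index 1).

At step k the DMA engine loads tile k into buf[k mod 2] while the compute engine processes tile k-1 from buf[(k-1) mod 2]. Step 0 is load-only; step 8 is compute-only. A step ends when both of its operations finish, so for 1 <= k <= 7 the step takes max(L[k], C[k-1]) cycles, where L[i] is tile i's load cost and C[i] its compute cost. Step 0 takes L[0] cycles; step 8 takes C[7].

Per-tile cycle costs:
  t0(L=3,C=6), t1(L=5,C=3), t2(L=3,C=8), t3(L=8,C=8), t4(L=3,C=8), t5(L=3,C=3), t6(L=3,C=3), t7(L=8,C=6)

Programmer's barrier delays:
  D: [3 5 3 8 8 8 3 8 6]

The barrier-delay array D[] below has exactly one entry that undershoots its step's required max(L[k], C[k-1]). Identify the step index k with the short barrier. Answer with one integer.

k=0 barrier L[0]=3→3c, D[0]=3 ok
k=1 barrier max(L[1]=5,C[0]=6)→6c, D[1]=5 SHORT
k=2 barrier max(L[2]=3,C[1]=3)→3c, D[2]=3 ok
k=3 barrier max(L[3]=8,C[2]=8)→8c, D[3]=8 ok
k=4 barrier max(L[4]=3,C[3]=8)→8c, D[4]=8 ok
k=5 barrier max(L[5]=3,C[4]=8)→8c, D[5]=8 ok
k=6 barrier max(L[6]=3,C[5]=3)→3c, D[6]=3 ok
k=7 barrier max(L[7]=8,C[6]=3)→8c, D[7]=8 ok
k=8 barrier C[7]=6→6c, D[8]=6 ok

hazard at step 1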